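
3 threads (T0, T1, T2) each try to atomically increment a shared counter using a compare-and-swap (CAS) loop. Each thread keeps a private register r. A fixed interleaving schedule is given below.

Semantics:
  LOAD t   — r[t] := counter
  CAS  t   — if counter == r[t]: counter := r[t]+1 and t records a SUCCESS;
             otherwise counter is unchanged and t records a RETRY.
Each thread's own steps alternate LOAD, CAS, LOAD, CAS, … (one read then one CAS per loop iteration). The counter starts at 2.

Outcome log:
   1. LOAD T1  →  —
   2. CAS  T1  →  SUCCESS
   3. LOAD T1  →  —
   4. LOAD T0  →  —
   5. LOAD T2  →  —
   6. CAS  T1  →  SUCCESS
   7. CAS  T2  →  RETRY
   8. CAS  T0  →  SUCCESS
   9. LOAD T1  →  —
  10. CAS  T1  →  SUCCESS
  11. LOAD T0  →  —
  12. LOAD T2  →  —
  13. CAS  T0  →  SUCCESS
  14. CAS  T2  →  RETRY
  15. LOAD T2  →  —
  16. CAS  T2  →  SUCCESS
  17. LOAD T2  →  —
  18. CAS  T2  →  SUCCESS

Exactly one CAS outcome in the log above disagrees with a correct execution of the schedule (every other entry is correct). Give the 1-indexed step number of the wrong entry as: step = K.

Correct run:
1. LOAD T1 → mem=2 r[T1]=2 [LOAD]
2. CAS T1 → mem=3 r[T1]=2 [OK]
3. LOAD T1 → mem=3 r[T1]=3 [LOAD]
4. LOAD T0 → mem=3 r[T0]=3 [LOAD]
5. LOAD T2 → mem=3 r[T2]=3 [LOAD]
6. CAS T1 → mem=4 r[T1]=3 [OK]
7. CAS T2 → mem=4 r[T2]=3 [RETRY]
8. CAS T0 → mem=4 r[T0]=3 [RETRY]
9. LOAD T1 → mem=4 r[T1]=4 [LOAD]
10. CAS T1 → mem=5 r[T1]=4 [OK]
11. LOAD T0 → mem=5 r[T0]=5 [LOAD]
12. LOAD T2 → mem=5 r[T2]=5 [LOAD]
13. CAS T0 → mem=6 r[T0]=5 [OK]
14. CAS T2 → mem=6 r[T2]=5 [RETRY]
15. LOAD T2 → mem=6 r[T2]=6 [LOAD]
16. CAS T2 → mem=7 r[T2]=6 [OK]
17. LOAD T2 → mem=7 r[T2]=7 [LOAD]
18. CAS T2 → mem=8 r[T2]=7 [OK]
Flip is step 8.

step = 8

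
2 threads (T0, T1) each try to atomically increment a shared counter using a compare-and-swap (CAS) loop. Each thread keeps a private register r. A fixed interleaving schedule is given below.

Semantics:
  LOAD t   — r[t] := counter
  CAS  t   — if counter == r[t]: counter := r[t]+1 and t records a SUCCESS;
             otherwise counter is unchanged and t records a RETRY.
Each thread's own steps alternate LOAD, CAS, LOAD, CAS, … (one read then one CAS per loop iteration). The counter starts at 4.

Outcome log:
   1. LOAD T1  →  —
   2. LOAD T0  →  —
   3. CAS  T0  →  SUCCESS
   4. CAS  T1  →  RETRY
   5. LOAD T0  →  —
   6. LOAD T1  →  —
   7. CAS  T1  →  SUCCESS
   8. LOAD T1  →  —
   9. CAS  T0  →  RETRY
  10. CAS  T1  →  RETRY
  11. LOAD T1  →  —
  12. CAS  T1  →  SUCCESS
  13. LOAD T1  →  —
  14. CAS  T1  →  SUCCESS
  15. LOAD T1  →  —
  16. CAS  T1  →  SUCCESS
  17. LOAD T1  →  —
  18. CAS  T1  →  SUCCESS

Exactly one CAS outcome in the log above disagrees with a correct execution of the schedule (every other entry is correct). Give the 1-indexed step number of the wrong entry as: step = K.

Reference trace:
   1) LOAD T1:  M=4  r_T1=4
   2) LOAD T0:  M=4  r_T0=4
   3) CAS  T0:  M=5  r_T0=4 ✓
   4) CAS  T1:  M=5  r_T1=4 ✗
   5) LOAD T0:  M=5  r_T0=5
   6) LOAD T1:  M=5  r_T1=5
   7) CAS  T1:  M=6  r_T1=5 ✓
   8) LOAD T1:  M=6  r_T1=6
   9) CAS  T0:  M=6  r_T0=5 ✗
  10) CAS  T1:  M=7  r_T1=6 ✓
  11) LOAD T1:  M=7  r_T1=7
  12) CAS  T1:  M=8  r_T1=7 ✓
  13) LOAD T1:  M=8  r_T1=8
  14) CAS  T1:  M=9  r_T1=8 ✓
  15) LOAD T1:  M=9  r_T1=9
  16) CAS  T1:  M=10  r_T1=9 ✓
  17) LOAD T1:  M=10  r_T1=10
  18) CAS  T1:  M=11  r_T1=10 ✓
Log disagrees first at step 10.

step = 10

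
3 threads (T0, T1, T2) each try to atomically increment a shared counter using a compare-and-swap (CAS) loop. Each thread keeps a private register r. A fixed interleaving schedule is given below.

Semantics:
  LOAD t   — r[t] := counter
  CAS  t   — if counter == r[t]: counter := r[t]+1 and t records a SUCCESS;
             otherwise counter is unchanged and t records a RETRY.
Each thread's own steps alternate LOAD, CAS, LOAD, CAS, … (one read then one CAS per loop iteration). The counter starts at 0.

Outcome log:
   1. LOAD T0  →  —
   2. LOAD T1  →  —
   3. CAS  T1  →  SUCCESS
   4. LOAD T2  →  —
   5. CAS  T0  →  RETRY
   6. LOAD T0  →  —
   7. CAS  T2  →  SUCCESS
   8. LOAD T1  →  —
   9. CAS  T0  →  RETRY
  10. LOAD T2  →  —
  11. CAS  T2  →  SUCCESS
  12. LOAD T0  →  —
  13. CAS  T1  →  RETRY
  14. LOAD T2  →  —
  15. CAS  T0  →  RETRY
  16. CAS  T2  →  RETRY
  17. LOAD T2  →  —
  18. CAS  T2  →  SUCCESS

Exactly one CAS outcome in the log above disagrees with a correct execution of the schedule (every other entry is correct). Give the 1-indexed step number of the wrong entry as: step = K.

step = 15

Re-executing:
   1) LOAD T0:  M=0  r_T0=0
   2) LOAD T1:  M=0  r_T1=0
   3) CAS  T1:  M=1  r_T1=0 ✓
   4) LOAD T2:  M=1  r_T2=1
   5) CAS  T0:  M=1  r_T0=0 ✗
   6) LOAD T0:  M=1  r_T0=1
   7) CAS  T2:  M=2  r_T2=1 ✓
   8) LOAD T1:  M=2  r_T1=2
   9) CAS  T0:  M=2  r_T0=1 ✗
  10) LOAD T2:  M=2  r_T2=2
  11) CAS  T2:  M=3  r_T2=2 ✓
  12) LOAD T0:  M=3  r_T0=3
  13) CAS  T1:  M=3  r_T1=2 ✗
  14) LOAD T2:  M=3  r_T2=3
  15) CAS  T0:  M=4  r_T0=3 ✓
  16) CAS  T2:  M=4  r_T2=3 ✗
  17) LOAD T2:  M=4  r_T2=4
  18) CAS  T2:  M=5  r_T2=4 ✓
Mismatch at 15.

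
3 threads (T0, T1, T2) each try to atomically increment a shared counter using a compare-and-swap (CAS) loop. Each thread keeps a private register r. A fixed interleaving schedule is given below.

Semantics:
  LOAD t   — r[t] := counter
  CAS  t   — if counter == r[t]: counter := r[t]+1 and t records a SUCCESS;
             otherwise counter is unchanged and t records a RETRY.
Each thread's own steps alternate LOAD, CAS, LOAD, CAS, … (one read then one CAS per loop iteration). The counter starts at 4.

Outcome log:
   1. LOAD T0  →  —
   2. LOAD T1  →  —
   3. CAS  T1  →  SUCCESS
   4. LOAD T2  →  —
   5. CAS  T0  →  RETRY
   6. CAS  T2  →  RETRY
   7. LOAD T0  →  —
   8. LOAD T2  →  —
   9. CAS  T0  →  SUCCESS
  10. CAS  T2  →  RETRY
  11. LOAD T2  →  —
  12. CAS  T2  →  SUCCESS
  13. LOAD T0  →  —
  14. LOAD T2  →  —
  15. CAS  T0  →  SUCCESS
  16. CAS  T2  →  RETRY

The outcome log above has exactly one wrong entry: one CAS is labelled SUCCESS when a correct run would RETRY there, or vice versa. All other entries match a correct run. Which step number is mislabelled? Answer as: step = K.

Correct run:
1. LOAD T0 → mem=4 r[T0]=4 [LOAD]
2. LOAD T1 → mem=4 r[T1]=4 [LOAD]
3. CAS T1 → mem=5 r[T1]=4 [OK]
4. LOAD T2 → mem=5 r[T2]=5 [LOAD]
5. CAS T0 → mem=5 r[T0]=4 [RETRY]
6. CAS T2 → mem=6 r[T2]=5 [OK]
7. LOAD T0 → mem=6 r[T0]=6 [LOAD]
8. LOAD T2 → mem=6 r[T2]=6 [LOAD]
9. CAS T0 → mem=7 r[T0]=6 [OK]
10. CAS T2 → mem=7 r[T2]=6 [RETRY]
11. LOAD T2 → mem=7 r[T2]=7 [LOAD]
12. CAS T2 → mem=8 r[T2]=7 [OK]
13. LOAD T0 → mem=8 r[T0]=8 [LOAD]
14. LOAD T2 → mem=8 r[T2]=8 [LOAD]
15. CAS T0 → mem=9 r[T0]=8 [OK]
16. CAS T2 → mem=9 r[T2]=8 [RETRY]
Flip is step 6.

step = 6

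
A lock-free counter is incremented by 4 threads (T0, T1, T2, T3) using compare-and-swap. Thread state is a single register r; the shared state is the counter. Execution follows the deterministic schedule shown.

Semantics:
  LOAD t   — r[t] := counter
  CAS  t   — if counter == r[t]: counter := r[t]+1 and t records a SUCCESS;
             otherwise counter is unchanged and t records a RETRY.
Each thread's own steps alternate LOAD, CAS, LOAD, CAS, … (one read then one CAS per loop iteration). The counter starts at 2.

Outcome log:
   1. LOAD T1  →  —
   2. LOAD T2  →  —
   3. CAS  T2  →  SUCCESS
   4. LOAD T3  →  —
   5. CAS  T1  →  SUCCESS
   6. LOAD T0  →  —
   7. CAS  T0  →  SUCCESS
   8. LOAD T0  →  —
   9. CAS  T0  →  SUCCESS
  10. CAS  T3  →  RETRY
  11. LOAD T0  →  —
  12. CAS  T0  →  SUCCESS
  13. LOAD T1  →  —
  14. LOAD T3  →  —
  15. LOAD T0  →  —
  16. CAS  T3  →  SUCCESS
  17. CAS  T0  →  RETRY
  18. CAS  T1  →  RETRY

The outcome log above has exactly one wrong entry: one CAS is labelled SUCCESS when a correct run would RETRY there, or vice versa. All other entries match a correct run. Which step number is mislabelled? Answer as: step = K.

step = 5

Reference trace:
step 1: T1 LOAD ⇒ load; ctr=2 reg=2
step 2: T2 LOAD ⇒ load; ctr=2 reg=2
step 3: T2 CAS ⇒ ok; ctr=3 reg=2
step 4: T3 LOAD ⇒ load; ctr=3 reg=3
step 5: T1 CAS ⇒ retry; ctr=3 reg=2
step 6: T0 LOAD ⇒ load; ctr=3 reg=3
step 7: T0 CAS ⇒ ok; ctr=4 reg=3
step 8: T0 LOAD ⇒ load; ctr=4 reg=4
step 9: T0 CAS ⇒ ok; ctr=5 reg=4
step 10: T3 CAS ⇒ retry; ctr=5 reg=3
step 11: T0 LOAD ⇒ load; ctr=5 reg=5
step 12: T0 CAS ⇒ ok; ctr=6 reg=5
step 13: T1 LOAD ⇒ load; ctr=6 reg=6
step 14: T3 LOAD ⇒ load; ctr=6 reg=6
step 15: T0 LOAD ⇒ load; ctr=6 reg=6
step 16: T3 CAS ⇒ ok; ctr=7 reg=6
step 17: T0 CAS ⇒ retry; ctr=7 reg=6
step 18: T1 CAS ⇒ retry; ctr=7 reg=6
Mismatch at 5.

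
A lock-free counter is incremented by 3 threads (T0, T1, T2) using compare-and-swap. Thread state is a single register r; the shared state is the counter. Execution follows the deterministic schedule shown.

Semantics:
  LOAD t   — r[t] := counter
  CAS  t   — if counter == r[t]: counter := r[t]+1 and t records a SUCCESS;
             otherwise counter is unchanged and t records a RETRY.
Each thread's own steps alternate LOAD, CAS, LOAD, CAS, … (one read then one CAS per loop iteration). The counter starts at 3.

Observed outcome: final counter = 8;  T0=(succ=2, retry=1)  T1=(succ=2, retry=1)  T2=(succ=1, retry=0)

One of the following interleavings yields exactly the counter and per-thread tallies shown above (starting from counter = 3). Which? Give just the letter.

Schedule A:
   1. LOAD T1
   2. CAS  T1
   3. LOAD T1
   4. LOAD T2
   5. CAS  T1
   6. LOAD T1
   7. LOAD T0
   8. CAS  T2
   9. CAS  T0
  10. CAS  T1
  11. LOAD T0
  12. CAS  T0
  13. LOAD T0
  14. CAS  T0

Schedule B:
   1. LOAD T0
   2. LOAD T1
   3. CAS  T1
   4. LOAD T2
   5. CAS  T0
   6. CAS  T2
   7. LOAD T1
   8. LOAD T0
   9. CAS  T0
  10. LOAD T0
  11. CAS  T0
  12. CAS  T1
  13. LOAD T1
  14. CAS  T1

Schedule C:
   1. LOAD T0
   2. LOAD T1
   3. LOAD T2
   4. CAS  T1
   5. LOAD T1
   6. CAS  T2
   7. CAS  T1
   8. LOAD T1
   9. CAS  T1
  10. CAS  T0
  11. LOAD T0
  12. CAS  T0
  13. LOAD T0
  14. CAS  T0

Tracing schedule B:
[1] T0.load  rd  (counter 3, T0.r 3)
[2] T1.load  rd  (counter 3, T1.r 3)
[3] T1.cas  hit  (counter 4, T1.r 3)
[4] T2.load  rd  (counter 4, T2.r 4)
[5] T0.cas  miss  (counter 4, T0.r 3)
[6] T2.cas  hit  (counter 5, T2.r 4)
[7] T1.load  rd  (counter 5, T1.r 5)
[8] T0.load  rd  (counter 5, T0.r 5)
[9] T0.cas  hit  (counter 6, T0.r 5)
[10] T0.load  rd  (counter 6, T0.r 6)
[11] T0.cas  hit  (counter 7, T0.r 6)
[12] T1.cas  miss  (counter 7, T1.r 5)
[13] T1.load  rd  (counter 7, T1.r 7)
[14] T1.cas  hit  (counter 8, T1.r 7)

B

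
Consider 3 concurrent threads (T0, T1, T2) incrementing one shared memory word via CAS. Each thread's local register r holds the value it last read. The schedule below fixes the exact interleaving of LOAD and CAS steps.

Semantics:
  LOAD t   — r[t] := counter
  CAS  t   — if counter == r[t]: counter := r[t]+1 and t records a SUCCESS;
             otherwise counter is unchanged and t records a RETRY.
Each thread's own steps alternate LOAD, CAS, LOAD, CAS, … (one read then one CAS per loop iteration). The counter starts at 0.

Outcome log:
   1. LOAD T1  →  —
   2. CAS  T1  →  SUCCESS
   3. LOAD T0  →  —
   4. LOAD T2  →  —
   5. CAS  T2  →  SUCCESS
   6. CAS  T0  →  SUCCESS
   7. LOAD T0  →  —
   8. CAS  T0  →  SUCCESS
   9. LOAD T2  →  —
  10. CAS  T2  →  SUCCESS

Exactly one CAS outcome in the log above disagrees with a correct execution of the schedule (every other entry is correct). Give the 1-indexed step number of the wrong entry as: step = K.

Reference trace:
[1] T1.load  rd  (counter 0, T1.r 0)
[2] T1.cas  hit  (counter 1, T1.r 0)
[3] T0.load  rd  (counter 1, T0.r 1)
[4] T2.load  rd  (counter 1, T2.r 1)
[5] T2.cas  hit  (counter 2, T2.r 1)
[6] T0.cas  miss  (counter 2, T0.r 1)
[7] T0.load  rd  (counter 2, T0.r 2)
[8] T0.cas  hit  (counter 3, T0.r 2)
[9] T2.load  rd  (counter 3, T2.r 3)
[10] T2.cas  hit  (counter 4, T2.r 3)
Flip is step 6.

step = 6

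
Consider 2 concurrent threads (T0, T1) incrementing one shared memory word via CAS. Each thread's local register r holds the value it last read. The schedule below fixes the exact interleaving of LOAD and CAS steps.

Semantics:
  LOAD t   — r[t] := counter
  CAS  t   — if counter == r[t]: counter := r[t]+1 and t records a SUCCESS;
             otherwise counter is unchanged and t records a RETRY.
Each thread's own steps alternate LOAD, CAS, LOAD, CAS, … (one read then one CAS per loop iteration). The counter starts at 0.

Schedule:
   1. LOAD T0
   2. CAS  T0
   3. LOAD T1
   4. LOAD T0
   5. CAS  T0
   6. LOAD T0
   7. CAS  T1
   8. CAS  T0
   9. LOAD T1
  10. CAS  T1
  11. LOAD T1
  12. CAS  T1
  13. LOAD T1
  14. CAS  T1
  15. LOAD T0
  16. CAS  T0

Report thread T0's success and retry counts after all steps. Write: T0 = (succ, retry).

step 1: T0 LOAD ⇒ load; ctr=0 reg=0
step 2: T0 CAS ⇒ ok; ctr=1 reg=0
step 3: T1 LOAD ⇒ load; ctr=1 reg=1
step 4: T0 LOAD ⇒ load; ctr=1 reg=1
step 5: T0 CAS ⇒ ok; ctr=2 reg=1
step 6: T0 LOAD ⇒ load; ctr=2 reg=2
step 7: T1 CAS ⇒ retry; ctr=2 reg=1
step 8: T0 CAS ⇒ ok; ctr=3 reg=2
step 9: T1 LOAD ⇒ load; ctr=3 reg=3
step 10: T1 CAS ⇒ ok; ctr=4 reg=3
step 11: T1 LOAD ⇒ load; ctr=4 reg=4
step 12: T1 CAS ⇒ ok; ctr=5 reg=4
step 13: T1 LOAD ⇒ load; ctr=5 reg=5
step 14: T1 CAS ⇒ ok; ctr=6 reg=5
step 15: T0 LOAD ⇒ load; ctr=6 reg=6
step 16: T0 CAS ⇒ ok; ctr=7 reg=6

T0 = (4, 0)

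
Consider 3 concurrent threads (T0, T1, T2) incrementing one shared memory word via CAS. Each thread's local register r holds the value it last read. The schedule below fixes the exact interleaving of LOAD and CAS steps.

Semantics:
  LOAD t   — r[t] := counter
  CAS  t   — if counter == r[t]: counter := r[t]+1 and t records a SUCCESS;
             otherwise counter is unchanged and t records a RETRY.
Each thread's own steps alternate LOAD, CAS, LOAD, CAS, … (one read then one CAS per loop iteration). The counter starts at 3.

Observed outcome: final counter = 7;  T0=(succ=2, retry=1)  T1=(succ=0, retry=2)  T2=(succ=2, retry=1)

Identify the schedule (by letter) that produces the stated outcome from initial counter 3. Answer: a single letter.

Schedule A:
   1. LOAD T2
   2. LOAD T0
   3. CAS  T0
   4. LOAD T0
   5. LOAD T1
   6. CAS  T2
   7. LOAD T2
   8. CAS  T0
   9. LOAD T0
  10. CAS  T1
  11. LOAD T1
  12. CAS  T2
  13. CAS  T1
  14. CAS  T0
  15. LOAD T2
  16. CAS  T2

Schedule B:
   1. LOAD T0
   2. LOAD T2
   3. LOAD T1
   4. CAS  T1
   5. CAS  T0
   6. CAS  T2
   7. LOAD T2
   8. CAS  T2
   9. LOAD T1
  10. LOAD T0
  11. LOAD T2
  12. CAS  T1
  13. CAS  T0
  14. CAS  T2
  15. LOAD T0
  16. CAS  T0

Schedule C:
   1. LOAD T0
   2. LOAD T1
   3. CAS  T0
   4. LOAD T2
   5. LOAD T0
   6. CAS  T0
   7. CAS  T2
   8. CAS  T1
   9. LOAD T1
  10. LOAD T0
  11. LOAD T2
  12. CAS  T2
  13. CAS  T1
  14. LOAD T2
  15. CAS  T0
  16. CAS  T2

C

Simulating candidate C:
1. LOAD T0 → mem=3 r[T0]=3 [LOAD]
2. LOAD T1 → mem=3 r[T1]=3 [LOAD]
3. CAS T0 → mem=4 r[T0]=3 [OK]
4. LOAD T2 → mem=4 r[T2]=4 [LOAD]
5. LOAD T0 → mem=4 r[T0]=4 [LOAD]
6. CAS T0 → mem=5 r[T0]=4 [OK]
7. CAS T2 → mem=5 r[T2]=4 [RETRY]
8. CAS T1 → mem=5 r[T1]=3 [RETRY]
9. LOAD T1 → mem=5 r[T1]=5 [LOAD]
10. LOAD T0 → mem=5 r[T0]=5 [LOAD]
11. LOAD T2 → mem=5 r[T2]=5 [LOAD]
12. CAS T2 → mem=6 r[T2]=5 [OK]
13. CAS T1 → mem=6 r[T1]=5 [RETRY]
14. LOAD T2 → mem=6 r[T2]=6 [LOAD]
15. CAS T0 → mem=6 r[T0]=5 [RETRY]
16. CAS T2 → mem=7 r[T2]=6 [OK]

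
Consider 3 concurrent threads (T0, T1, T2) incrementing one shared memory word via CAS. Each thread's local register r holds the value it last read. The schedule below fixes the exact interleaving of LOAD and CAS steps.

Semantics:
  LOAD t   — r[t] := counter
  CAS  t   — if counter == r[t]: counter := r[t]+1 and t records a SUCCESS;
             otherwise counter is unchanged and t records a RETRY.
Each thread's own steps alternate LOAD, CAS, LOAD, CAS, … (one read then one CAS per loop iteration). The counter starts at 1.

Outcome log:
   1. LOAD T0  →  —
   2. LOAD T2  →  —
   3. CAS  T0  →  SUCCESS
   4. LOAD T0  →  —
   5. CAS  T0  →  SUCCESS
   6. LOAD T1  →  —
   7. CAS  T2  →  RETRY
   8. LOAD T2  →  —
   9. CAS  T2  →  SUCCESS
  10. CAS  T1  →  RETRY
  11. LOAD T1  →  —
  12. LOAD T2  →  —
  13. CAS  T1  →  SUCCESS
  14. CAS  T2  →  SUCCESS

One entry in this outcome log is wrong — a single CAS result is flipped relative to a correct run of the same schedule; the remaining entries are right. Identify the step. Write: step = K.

Reference trace:
T0 LOAD — after: cnt=1, r=1 — load
T2 LOAD — after: cnt=1, r=1 — load
T0 CAS — after: cnt=2, r=1 — ok
T0 LOAD — after: cnt=2, r=2 — load
T0 CAS — after: cnt=3, r=2 — ok
T1 LOAD — after: cnt=3, r=3 — load
T2 CAS — after: cnt=3, r=1 — retry
T2 LOAD — after: cnt=3, r=3 — load
T2 CAS — after: cnt=4, r=3 — ok
T1 CAS — after: cnt=4, r=3 — retry
T1 LOAD — after: cnt=4, r=4 — load
T2 LOAD — after: cnt=4, r=4 — load
T1 CAS — after: cnt=5, r=4 — ok
T2 CAS — after: cnt=5, r=4 — retry
Flip is step 14.

step = 14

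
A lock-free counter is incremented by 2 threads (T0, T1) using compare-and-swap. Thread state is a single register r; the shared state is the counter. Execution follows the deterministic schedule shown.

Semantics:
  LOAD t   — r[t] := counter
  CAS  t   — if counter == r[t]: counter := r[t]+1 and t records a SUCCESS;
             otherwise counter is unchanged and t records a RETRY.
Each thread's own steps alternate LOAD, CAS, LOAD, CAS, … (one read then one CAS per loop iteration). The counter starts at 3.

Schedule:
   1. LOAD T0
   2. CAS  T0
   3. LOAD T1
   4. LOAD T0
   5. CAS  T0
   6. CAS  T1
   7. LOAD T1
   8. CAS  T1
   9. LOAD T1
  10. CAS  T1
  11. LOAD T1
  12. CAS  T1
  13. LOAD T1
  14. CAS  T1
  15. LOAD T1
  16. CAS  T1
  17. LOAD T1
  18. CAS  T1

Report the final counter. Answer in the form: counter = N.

counter = 11

[1] T0.load  rd  (counter 3, T0.r 3)
[2] T0.cas  hit  (counter 4, T0.r 3)
[3] T1.load  rd  (counter 4, T1.r 4)
[4] T0.load  rd  (counter 4, T0.r 4)
[5] T0.cas  hit  (counter 5, T0.r 4)
[6] T1.cas  miss  (counter 5, T1.r 4)
[7] T1.load  rd  (counter 5, T1.r 5)
[8] T1.cas  hit  (counter 6, T1.r 5)
[9] T1.load  rd  (counter 6, T1.r 6)
[10] T1.cas  hit  (counter 7, T1.r 6)
[11] T1.load  rd  (counter 7, T1.r 7)
[12] T1.cas  hit  (counter 8, T1.r 7)
[13] T1.load  rd  (counter 8, T1.r 8)
[14] T1.cas  hit  (counter 9, T1.r 8)
[15] T1.load  rd  (counter 9, T1.r 9)
[16] T1.cas  hit  (counter 10, T1.r 9)
[17] T1.load  rd  (counter 10, T1.r 10)
[18] T1.cas  hit  (counter 11, T1.r 10)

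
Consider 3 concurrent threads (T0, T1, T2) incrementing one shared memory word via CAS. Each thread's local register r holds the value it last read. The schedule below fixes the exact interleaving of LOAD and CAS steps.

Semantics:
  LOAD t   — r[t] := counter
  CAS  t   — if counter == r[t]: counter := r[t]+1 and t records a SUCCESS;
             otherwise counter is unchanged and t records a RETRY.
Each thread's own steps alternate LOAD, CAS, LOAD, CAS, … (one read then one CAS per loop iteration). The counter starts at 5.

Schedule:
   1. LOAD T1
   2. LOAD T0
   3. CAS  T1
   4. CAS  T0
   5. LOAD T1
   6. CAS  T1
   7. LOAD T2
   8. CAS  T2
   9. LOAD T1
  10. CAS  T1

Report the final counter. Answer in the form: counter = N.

counter = 9

T1 LOAD — after: cnt=5, r=5 — load
T0 LOAD — after: cnt=5, r=5 — load
T1 CAS — after: cnt=6, r=5 — ok
T0 CAS — after: cnt=6, r=5 — retry
T1 LOAD — after: cnt=6, r=6 — load
T1 CAS — after: cnt=7, r=6 — ok
T2 LOAD — after: cnt=7, r=7 — load
T2 CAS — after: cnt=8, r=7 — ok
T1 LOAD — after: cnt=8, r=8 — load
T1 CAS — after: cnt=9, r=8 — ok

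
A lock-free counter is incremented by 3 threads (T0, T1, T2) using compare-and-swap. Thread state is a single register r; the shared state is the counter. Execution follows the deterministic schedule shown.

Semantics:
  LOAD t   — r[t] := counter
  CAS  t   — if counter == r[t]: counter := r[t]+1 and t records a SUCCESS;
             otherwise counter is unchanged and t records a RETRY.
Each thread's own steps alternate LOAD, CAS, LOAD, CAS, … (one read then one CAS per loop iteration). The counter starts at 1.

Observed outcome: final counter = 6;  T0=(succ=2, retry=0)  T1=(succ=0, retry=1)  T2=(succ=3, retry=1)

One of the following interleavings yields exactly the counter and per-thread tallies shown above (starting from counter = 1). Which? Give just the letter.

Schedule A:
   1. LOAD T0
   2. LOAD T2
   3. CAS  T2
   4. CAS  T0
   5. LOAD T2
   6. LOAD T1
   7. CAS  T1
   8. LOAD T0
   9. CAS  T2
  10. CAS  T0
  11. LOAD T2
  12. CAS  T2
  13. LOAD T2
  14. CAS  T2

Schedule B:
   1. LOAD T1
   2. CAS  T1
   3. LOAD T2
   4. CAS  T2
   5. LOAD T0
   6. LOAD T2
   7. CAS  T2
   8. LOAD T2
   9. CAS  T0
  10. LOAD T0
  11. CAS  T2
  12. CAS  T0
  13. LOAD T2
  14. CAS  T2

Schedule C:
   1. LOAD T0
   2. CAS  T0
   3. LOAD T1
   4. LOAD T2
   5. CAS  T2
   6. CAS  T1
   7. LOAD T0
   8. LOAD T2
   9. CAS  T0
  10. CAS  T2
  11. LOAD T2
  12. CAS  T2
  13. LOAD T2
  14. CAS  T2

Run C:
[1] T0.load  rd  (counter 1, T0.r 1)
[2] T0.cas  hit  (counter 2, T0.r 1)
[3] T1.load  rd  (counter 2, T1.r 2)
[4] T2.load  rd  (counter 2, T2.r 2)
[5] T2.cas  hit  (counter 3, T2.r 2)
[6] T1.cas  miss  (counter 3, T1.r 2)
[7] T0.load  rd  (counter 3, T0.r 3)
[8] T2.load  rd  (counter 3, T2.r 3)
[9] T0.cas  hit  (counter 4, T0.r 3)
[10] T2.cas  miss  (counter 4, T2.r 3)
[11] T2.load  rd  (counter 4, T2.r 4)
[12] T2.cas  hit  (counter 5, T2.r 4)
[13] T2.load  rd  (counter 5, T2.r 5)
[14] T2.cas  hit  (counter 6, T2.r 5)

C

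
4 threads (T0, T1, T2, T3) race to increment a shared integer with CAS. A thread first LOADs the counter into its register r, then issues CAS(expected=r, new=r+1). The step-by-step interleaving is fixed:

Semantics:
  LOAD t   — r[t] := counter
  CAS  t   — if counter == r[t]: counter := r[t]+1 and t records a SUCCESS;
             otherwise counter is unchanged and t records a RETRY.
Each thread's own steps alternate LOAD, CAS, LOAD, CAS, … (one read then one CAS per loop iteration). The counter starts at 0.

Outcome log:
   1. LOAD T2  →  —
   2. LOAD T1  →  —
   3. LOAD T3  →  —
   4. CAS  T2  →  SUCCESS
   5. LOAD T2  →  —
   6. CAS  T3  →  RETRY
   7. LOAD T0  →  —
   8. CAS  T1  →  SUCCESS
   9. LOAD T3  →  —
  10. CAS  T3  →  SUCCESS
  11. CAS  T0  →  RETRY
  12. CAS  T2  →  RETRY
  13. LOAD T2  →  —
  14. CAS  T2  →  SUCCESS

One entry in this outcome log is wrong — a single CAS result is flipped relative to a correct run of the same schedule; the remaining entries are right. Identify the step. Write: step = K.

step = 8

Reference trace:
T2 LOAD — after: cnt=0, r=0 — load
T1 LOAD — after: cnt=0, r=0 — load
T3 LOAD — after: cnt=0, r=0 — load
T2 CAS — after: cnt=1, r=0 — ok
T2 LOAD — after: cnt=1, r=1 — load
T3 CAS — after: cnt=1, r=0 — retry
T0 LOAD — after: cnt=1, r=1 — load
T1 CAS — after: cnt=1, r=0 — retry
T3 LOAD — after: cnt=1, r=1 — load
T3 CAS — after: cnt=2, r=1 — ok
T0 CAS — after: cnt=2, r=1 — retry
T2 CAS — after: cnt=2, r=1 — retry
T2 LOAD — after: cnt=2, r=2 — load
T2 CAS — after: cnt=3, r=2 — ok
Flip is step 8.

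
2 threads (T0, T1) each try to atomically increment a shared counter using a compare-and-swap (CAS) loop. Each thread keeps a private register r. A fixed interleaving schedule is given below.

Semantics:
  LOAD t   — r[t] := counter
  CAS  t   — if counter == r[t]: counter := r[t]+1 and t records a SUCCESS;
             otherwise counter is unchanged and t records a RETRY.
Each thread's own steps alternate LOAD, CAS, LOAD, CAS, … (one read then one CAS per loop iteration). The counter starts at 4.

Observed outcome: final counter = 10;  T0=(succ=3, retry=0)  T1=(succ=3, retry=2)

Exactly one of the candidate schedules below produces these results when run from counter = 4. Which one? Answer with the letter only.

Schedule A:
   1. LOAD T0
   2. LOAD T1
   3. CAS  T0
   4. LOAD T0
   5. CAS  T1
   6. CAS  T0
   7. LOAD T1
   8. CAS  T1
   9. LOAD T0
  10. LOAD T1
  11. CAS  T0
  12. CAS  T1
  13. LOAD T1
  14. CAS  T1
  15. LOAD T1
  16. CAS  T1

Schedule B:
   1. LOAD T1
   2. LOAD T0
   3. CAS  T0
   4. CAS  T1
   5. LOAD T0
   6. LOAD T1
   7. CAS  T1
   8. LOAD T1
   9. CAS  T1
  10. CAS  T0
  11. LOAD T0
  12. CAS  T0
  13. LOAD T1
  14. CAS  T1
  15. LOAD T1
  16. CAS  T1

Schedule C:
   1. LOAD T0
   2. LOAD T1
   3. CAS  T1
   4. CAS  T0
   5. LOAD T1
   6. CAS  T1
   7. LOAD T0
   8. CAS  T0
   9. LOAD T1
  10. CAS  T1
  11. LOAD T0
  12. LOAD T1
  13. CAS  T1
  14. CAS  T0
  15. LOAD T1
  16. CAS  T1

Simulating candidate A:
   1) LOAD T0:  M=4  r_T0=4
   2) LOAD T1:  M=4  r_T1=4
   3) CAS  T0:  M=5  r_T0=4 ✓
   4) LOAD T0:  M=5  r_T0=5
   5) CAS  T1:  M=5  r_T1=4 ✗
   6) CAS  T0:  M=6  r_T0=5 ✓
   7) LOAD T1:  M=6  r_T1=6
   8) CAS  T1:  M=7  r_T1=6 ✓
   9) LOAD T0:  M=7  r_T0=7
  10) LOAD T1:  M=7  r_T1=7
  11) CAS  T0:  M=8  r_T0=7 ✓
  12) CAS  T1:  M=8  r_T1=7 ✗
  13) LOAD T1:  M=8  r_T1=8
  14) CAS  T1:  M=9  r_T1=8 ✓
  15) LOAD T1:  M=9  r_T1=9
  16) CAS  T1:  M=10  r_T1=9 ✓

A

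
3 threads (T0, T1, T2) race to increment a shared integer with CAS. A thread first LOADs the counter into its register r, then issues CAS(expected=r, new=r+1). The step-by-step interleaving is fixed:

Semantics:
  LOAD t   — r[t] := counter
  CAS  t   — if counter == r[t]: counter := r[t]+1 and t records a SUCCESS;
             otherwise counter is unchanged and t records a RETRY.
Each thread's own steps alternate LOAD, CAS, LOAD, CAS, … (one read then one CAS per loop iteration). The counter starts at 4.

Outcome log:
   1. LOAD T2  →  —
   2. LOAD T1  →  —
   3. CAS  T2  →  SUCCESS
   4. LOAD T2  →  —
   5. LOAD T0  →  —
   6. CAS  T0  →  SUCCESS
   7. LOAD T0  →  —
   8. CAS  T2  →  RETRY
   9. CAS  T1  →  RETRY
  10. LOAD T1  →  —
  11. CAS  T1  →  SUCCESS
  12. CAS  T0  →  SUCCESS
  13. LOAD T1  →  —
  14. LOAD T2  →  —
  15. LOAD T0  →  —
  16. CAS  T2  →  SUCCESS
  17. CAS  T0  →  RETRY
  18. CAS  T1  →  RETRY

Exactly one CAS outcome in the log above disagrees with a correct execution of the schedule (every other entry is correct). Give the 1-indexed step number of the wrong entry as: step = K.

step = 12

Re-executing:
T2 LOAD — after: cnt=4, r=4 — load
T1 LOAD — after: cnt=4, r=4 — load
T2 CAS — after: cnt=5, r=4 — ok
T2 LOAD — after: cnt=5, r=5 — load
T0 LOAD — after: cnt=5, r=5 — load
T0 CAS — after: cnt=6, r=5 — ok
T0 LOAD — after: cnt=6, r=6 — load
T2 CAS — after: cnt=6, r=5 — retry
T1 CAS — after: cnt=6, r=4 — retry
T1 LOAD — after: cnt=6, r=6 — load
T1 CAS — after: cnt=7, r=6 — ok
T0 CAS — after: cnt=7, r=6 — retry
T1 LOAD — after: cnt=7, r=7 — load
T2 LOAD — after: cnt=7, r=7 — load
T0 LOAD — after: cnt=7, r=7 — load
T2 CAS — after: cnt=8, r=7 — ok
T0 CAS — after: cnt=8, r=7 — retry
T1 CAS — after: cnt=8, r=7 — retry
Log disagrees first at step 12.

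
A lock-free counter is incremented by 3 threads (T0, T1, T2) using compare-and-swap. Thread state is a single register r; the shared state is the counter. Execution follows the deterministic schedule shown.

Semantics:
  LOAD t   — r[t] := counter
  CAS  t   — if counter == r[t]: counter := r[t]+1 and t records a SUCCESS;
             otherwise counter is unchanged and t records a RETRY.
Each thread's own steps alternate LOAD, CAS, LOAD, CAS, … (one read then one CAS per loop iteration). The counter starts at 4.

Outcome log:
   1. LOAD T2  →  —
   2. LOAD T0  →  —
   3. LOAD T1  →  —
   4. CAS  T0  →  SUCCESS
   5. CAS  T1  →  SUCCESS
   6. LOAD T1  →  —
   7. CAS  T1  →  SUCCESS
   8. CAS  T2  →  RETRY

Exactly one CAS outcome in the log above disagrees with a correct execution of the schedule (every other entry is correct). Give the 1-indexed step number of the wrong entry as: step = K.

Reference trace:
1. LOAD T2 → mem=4 r[T2]=4 [LOAD]
2. LOAD T0 → mem=4 r[T0]=4 [LOAD]
3. LOAD T1 → mem=4 r[T1]=4 [LOAD]
4. CAS T0 → mem=5 r[T0]=4 [OK]
5. CAS T1 → mem=5 r[T1]=4 [RETRY]
6. LOAD T1 → mem=5 r[T1]=5 [LOAD]
7. CAS T1 → mem=6 r[T1]=5 [OK]
8. CAS T2 → mem=6 r[T2]=4 [RETRY]
Log disagrees first at step 5.

step = 5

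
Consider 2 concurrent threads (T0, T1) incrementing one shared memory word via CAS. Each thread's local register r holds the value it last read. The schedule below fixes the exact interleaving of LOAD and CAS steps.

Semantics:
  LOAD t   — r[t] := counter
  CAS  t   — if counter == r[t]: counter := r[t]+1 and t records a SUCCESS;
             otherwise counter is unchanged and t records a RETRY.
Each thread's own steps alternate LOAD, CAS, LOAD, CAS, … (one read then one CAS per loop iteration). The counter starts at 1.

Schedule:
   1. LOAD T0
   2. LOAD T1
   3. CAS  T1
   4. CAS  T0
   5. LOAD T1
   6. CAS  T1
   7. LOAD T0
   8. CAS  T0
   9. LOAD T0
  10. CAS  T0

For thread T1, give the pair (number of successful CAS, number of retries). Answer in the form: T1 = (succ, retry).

T1 = (2, 0)

   1) LOAD T0:  M=1  r_T0=1
   2) LOAD T1:  M=1  r_T1=1
   3) CAS  T1:  M=2  r_T1=1 ✓
   4) CAS  T0:  M=2  r_T0=1 ✗
   5) LOAD T1:  M=2  r_T1=2
   6) CAS  T1:  M=3  r_T1=2 ✓
   7) LOAD T0:  M=3  r_T0=3
   8) CAS  T0:  M=4  r_T0=3 ✓
   9) LOAD T0:  M=4  r_T0=4
  10) CAS  T0:  M=5  r_T0=4 ✓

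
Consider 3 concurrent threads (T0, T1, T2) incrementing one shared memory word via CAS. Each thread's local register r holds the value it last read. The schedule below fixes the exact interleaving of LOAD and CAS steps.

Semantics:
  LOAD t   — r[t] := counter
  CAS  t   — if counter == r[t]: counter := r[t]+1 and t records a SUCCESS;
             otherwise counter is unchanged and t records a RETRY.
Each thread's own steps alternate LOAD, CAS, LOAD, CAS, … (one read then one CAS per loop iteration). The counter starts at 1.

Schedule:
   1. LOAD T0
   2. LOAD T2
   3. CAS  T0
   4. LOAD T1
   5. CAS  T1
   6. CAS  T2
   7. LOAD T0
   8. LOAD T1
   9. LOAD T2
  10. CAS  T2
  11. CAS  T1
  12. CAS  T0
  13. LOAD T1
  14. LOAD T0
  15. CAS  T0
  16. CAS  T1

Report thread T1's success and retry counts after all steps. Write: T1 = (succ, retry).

T0 LOAD — after: cnt=1, r=1 — load
T2 LOAD — after: cnt=1, r=1 — load
T0 CAS — after: cnt=2, r=1 — ok
T1 LOAD — after: cnt=2, r=2 — load
T1 CAS — after: cnt=3, r=2 — ok
T2 CAS — after: cnt=3, r=1 — retry
T0 LOAD — after: cnt=3, r=3 — load
T1 LOAD — after: cnt=3, r=3 — load
T2 LOAD — after: cnt=3, r=3 — load
T2 CAS — after: cnt=4, r=3 — ok
T1 CAS — after: cnt=4, r=3 — retry
T0 CAS — after: cnt=4, r=3 — retry
T1 LOAD — after: cnt=4, r=4 — load
T0 LOAD — after: cnt=4, r=4 — load
T0 CAS — after: cnt=5, r=4 — ok
T1 CAS — after: cnt=5, r=4 — retry

T1 = (1, 2)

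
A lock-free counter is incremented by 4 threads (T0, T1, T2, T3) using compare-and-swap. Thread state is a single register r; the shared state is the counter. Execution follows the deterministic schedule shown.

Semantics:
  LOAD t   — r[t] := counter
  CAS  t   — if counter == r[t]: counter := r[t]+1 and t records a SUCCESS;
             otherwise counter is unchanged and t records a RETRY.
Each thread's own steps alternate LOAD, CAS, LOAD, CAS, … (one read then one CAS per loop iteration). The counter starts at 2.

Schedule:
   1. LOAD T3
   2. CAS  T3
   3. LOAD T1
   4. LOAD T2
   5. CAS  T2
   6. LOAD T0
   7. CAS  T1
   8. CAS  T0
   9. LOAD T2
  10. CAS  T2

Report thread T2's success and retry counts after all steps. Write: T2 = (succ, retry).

T2 = (2, 0)

   1) LOAD T3:  M=2  r_T3=2
   2) CAS  T3:  M=3  r_T3=2 ✓
   3) LOAD T1:  M=3  r_T1=3
   4) LOAD T2:  M=3  r_T2=3
   5) CAS  T2:  M=4  r_T2=3 ✓
   6) LOAD T0:  M=4  r_T0=4
   7) CAS  T1:  M=4  r_T1=3 ✗
   8) CAS  T0:  M=5  r_T0=4 ✓
   9) LOAD T2:  M=5  r_T2=5
  10) CAS  T2:  M=6  r_T2=5 ✓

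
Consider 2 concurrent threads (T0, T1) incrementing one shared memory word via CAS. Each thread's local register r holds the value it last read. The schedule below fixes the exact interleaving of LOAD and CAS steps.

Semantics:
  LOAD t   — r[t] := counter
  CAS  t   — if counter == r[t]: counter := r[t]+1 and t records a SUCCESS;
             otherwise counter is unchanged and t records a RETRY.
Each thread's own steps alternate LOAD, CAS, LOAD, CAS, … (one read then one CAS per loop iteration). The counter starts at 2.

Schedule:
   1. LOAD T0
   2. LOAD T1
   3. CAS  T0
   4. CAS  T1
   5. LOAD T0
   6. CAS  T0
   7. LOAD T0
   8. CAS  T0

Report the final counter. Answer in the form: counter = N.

#1 T0 reads 2
#2 T1 reads 2
#3 T0 CAS(2→3) writes; counter now 3
#4 T1 CAS(2→3) fails; counter now 3
#5 T0 reads 3
#6 T0 CAS(3→4) writes; counter now 4
#7 T0 reads 4
#8 T0 CAS(4→5) writes; counter now 5

counter = 5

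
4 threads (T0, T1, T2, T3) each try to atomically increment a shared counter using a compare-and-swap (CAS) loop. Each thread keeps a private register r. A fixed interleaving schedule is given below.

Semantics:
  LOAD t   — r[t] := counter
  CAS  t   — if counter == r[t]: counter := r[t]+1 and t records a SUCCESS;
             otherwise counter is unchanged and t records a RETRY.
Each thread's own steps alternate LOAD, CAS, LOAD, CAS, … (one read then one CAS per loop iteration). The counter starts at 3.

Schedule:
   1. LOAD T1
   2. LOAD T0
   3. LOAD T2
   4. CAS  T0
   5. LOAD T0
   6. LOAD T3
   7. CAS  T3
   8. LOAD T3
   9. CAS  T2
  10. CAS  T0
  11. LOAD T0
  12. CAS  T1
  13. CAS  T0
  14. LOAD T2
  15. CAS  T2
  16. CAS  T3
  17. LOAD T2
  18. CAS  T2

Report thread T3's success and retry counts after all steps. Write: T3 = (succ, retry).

T1 LOAD — after: cnt=3, r=3 — load
T0 LOAD — after: cnt=3, r=3 — load
T2 LOAD — after: cnt=3, r=3 — load
T0 CAS — after: cnt=4, r=3 — ok
T0 LOAD — after: cnt=4, r=4 — load
T3 LOAD — after: cnt=4, r=4 — load
T3 CAS — after: cnt=5, r=4 — ok
T3 LOAD — after: cnt=5, r=5 — load
T2 CAS — after: cnt=5, r=3 — retry
T0 CAS — after: cnt=5, r=4 — retry
T0 LOAD — after: cnt=5, r=5 — load
T1 CAS — after: cnt=5, r=3 — retry
T0 CAS — after: cnt=6, r=5 — ok
T2 LOAD — after: cnt=6, r=6 — load
T2 CAS — after: cnt=7, r=6 — ok
T3 CAS — after: cnt=7, r=5 — retry
T2 LOAD — after: cnt=7, r=7 — load
T2 CAS — after: cnt=8, r=7 — ok

T3 = (1, 1)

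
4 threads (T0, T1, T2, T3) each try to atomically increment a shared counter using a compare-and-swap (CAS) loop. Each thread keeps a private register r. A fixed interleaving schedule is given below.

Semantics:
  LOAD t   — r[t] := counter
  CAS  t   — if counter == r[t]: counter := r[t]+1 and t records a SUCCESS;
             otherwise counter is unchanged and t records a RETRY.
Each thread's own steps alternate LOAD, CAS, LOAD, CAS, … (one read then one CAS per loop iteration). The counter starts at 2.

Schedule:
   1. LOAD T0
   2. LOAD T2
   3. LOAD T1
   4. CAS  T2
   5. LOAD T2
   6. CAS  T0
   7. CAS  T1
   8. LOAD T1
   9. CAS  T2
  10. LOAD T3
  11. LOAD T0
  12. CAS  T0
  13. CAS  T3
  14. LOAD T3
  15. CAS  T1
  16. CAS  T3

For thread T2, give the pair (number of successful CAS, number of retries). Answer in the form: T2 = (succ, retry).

T2 = (2, 0)

step 1: T0 LOAD ⇒ load; ctr=2 reg=2
step 2: T2 LOAD ⇒ load; ctr=2 reg=2
step 3: T1 LOAD ⇒ load; ctr=2 reg=2
step 4: T2 CAS ⇒ ok; ctr=3 reg=2
step 5: T2 LOAD ⇒ load; ctr=3 reg=3
step 6: T0 CAS ⇒ retry; ctr=3 reg=2
step 7: T1 CAS ⇒ retry; ctr=3 reg=2
step 8: T1 LOAD ⇒ load; ctr=3 reg=3
step 9: T2 CAS ⇒ ok; ctr=4 reg=3
step 10: T3 LOAD ⇒ load; ctr=4 reg=4
step 11: T0 LOAD ⇒ load; ctr=4 reg=4
step 12: T0 CAS ⇒ ok; ctr=5 reg=4
step 13: T3 CAS ⇒ retry; ctr=5 reg=4
step 14: T3 LOAD ⇒ load; ctr=5 reg=5
step 15: T1 CAS ⇒ retry; ctr=5 reg=3
step 16: T3 CAS ⇒ ok; ctr=6 reg=5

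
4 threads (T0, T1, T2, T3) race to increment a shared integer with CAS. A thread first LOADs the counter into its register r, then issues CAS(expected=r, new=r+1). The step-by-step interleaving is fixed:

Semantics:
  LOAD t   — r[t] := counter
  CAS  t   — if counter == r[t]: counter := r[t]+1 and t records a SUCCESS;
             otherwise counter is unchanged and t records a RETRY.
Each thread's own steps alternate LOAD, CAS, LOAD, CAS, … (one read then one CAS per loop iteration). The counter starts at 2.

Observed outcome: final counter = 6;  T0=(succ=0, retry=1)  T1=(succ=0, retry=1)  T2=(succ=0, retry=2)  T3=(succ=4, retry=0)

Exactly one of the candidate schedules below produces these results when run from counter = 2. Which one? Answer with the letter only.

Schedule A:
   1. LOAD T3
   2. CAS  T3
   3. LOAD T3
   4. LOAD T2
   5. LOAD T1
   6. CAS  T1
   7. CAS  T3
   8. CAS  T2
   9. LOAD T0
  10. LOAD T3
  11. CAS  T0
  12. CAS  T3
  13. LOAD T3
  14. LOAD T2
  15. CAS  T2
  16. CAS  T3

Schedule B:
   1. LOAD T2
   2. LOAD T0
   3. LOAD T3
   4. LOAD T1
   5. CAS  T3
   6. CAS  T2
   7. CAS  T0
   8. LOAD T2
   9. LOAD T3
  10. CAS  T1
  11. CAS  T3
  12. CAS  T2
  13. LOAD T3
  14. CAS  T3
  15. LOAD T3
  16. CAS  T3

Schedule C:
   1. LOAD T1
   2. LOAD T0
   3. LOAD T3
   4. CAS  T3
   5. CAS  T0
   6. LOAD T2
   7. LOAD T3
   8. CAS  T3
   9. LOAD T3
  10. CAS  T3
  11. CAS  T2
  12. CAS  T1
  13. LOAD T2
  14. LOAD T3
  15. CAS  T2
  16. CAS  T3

Simulating candidate B:
#1 T2 reads 2
#2 T0 reads 2
#3 T3 reads 2
#4 T1 reads 2
#5 T3 CAS(2→3) writes; counter now 3
#6 T2 CAS(2→3) fails; counter now 3
#7 T0 CAS(2→3) fails; counter now 3
#8 T2 reads 3
#9 T3 reads 3
#10 T1 CAS(2→3) fails; counter now 3
#11 T3 CAS(3→4) writes; counter now 4
#12 T2 CAS(3→4) fails; counter now 4
#13 T3 reads 4
#14 T3 CAS(4→5) writes; counter now 5
#15 T3 reads 5
#16 T3 CAS(5→6) writes; counter now 6

B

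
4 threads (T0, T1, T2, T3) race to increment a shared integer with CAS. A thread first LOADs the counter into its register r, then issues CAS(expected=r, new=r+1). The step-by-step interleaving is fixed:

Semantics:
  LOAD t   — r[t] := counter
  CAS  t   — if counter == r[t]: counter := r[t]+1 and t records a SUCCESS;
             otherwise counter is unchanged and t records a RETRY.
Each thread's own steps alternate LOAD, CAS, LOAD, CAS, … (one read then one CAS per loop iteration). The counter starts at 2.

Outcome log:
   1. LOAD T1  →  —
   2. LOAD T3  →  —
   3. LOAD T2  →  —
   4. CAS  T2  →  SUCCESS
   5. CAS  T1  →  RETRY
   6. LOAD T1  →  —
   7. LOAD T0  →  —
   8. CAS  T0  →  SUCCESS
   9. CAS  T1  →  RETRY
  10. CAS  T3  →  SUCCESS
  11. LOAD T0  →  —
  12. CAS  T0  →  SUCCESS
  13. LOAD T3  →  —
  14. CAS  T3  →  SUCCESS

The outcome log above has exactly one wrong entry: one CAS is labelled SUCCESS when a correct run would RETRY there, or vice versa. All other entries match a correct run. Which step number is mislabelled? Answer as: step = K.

step = 10

Re-executing:
[1] T1.load  rd  (counter 2, T1.r 2)
[2] T3.load  rd  (counter 2, T3.r 2)
[3] T2.load  rd  (counter 2, T2.r 2)
[4] T2.cas  hit  (counter 3, T2.r 2)
[5] T1.cas  miss  (counter 3, T1.r 2)
[6] T1.load  rd  (counter 3, T1.r 3)
[7] T0.load  rd  (counter 3, T0.r 3)
[8] T0.cas  hit  (counter 4, T0.r 3)
[9] T1.cas  miss  (counter 4, T1.r 3)
[10] T3.cas  miss  (counter 4, T3.r 2)
[11] T0.load  rd  (counter 4, T0.r 4)
[12] T0.cas  hit  (counter 5, T0.r 4)
[13] T3.load  rd  (counter 5, T3.r 5)
[14] T3.cas  hit  (counter 6, T3.r 5)
Flip is step 10.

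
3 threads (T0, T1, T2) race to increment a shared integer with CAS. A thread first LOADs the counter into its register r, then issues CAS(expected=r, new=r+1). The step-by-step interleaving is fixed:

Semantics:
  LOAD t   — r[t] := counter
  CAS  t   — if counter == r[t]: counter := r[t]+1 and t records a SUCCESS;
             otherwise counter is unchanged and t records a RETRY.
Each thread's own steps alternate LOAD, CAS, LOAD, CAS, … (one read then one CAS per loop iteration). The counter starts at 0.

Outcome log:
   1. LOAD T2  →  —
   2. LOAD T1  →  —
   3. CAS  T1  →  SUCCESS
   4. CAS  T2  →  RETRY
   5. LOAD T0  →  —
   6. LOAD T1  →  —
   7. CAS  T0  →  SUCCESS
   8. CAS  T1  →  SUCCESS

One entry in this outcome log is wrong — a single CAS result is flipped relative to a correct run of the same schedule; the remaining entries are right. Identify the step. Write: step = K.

step = 8

Re-executing:
1. LOAD T2 → mem=0 r[T2]=0 [LOAD]
2. LOAD T1 → mem=0 r[T1]=0 [LOAD]
3. CAS T1 → mem=1 r[T1]=0 [OK]
4. CAS T2 → mem=1 r[T2]=0 [RETRY]
5. LOAD T0 → mem=1 r[T0]=1 [LOAD]
6. LOAD T1 → mem=1 r[T1]=1 [LOAD]
7. CAS T0 → mem=2 r[T0]=1 [OK]
8. CAS T1 → mem=2 r[T1]=1 [RETRY]
Log disagrees first at step 8.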